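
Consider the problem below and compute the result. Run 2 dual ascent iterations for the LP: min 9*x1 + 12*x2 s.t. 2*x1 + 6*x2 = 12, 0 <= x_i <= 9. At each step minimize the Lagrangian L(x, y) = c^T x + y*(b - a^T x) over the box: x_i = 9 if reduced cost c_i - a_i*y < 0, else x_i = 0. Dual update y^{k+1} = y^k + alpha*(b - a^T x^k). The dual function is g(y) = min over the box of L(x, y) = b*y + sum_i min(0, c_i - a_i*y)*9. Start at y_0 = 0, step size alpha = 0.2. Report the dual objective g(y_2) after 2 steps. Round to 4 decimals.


Dual ascent for LP: min 9*x1 + 12*x2, 2*x1 + 6*x2 = 12, 0 <= x_i <= 9
Step 1: y^k = 0.0, reduced costs: (9.0, 12.0)
  x^k = (0.0, 0.0), subgradient = b - a^T x = 12.0
  y^{k+1} = 0.0 + 0.2*12.0 = 2.4
Step 2: y^k = 2.4, reduced costs: (4.2, -2.4)
  x^k = (0.0, 9.0), subgradient = b - a^T x = -42.0
  y^{k+1} = 2.4 + 0.2*-42.0 = -6.0
Dual objective at y_2 = -6.0: reduced costs (21.0, 48.0), box minimizer x = (0.0, 0.0)
g(y_2) = b*y + (c1 - a1*y)*x1 + (c2 - a2*y)*x2 = 12*(-6.0) + 21.0*0.0 + 48.0*0.0 = -72.0 + 0.0 + 0.0 = -72.0


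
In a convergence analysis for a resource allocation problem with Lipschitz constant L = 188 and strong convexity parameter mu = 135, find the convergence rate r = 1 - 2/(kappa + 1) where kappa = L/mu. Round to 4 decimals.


Step 1: Compute the condition number.
kappa = L/mu = 188/135 = 1.3926
Step 2: Compute the convergence rate.
r = 1 - 2/(kappa + 1) = 1 - 2*mu/(L + mu) = (L - mu)/(L + mu) = 53/323 = 0.1641


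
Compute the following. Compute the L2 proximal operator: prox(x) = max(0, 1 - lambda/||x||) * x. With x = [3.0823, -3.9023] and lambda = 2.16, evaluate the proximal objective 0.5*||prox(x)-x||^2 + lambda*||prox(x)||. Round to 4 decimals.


Step 1: Compute ||x||.
||x|| = 4.9728
Step 2: Compute scaling factor.
scale = max(0, 1 - 2.16/4.9728) = 0.5656
Step 3: prox(x) = [1.7435, -2.2073]
||prox(x)|| = 2.8128
Step 4: Proximal objective.
0.5*||prox-x||^2 = 2.3328
lambda*||prox|| = 6.0756
Total = 8.4084


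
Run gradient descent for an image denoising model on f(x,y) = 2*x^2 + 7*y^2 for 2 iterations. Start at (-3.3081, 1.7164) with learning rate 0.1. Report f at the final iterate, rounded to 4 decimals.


Gradient descent on f(x,y) = 2*x^2 + 7*y^2.
Starting point: (-3.3081, 1.7164), alpha = 0.1
Step 1: grad_x = 2*2*-3.3081 = -13.2324, grad_y = 2*7*1.7164 = 24.0296
  x_1 = -3.3081 - 0.1*-13.2324 = -1.9849
  y_1 = 1.7164 - 0.1*24.0296 = -0.6866
Step 2: grad_x = 2*2*-1.9849 = -7.9394, grad_y = 2*7*-0.6866 = -9.6118
  x_2 = -1.9849 - 0.1*-7.9394 = -1.1909
  y_2 = -0.6866 - 0.1*-9.6118 = 0.2746
f(-1.1909, 0.2746) = 2*(-1.1909)^2 + 7*0.2746^2 = 3.3645


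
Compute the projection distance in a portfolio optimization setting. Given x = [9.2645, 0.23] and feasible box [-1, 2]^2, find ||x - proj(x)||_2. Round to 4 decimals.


Project each component onto [-1, 2].
clip(9.2645) = 2.0, clip(0.23) = 0.23
Projection = [2.0, 0.23]
Squared diffs: [52.773, 0.0]
Distance = sqrt(52.773) = 7.2645


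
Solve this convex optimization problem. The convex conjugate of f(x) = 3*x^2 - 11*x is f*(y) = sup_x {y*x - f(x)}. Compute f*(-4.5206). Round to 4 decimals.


f*(y) = sup_x {y*x - a*x^2 - b*x} = sup_x {(y-b)*x - a*x^2}
FOC: (y - b) - 2a*x = 0 => x* = (y - b)/(2a)
x* = (-4.5206 + 11)/(2*3) = 1.0799
f*(-4.5206) = (y-b)^2/(4a) = (-4.5206 + 11)^2/(4*3)
= 41.9826/12 = 3.4986


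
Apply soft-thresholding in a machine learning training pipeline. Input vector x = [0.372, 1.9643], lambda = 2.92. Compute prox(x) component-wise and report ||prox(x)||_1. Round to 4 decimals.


Soft-thresholding with lambda = 2.92:
prox(0.372) = sign(0.372)*max(|0.372| - 2.92, 0) = 0.0
prox(1.9643) = sign(1.9643)*max(|1.9643| - 2.92, 0) = 0.0
prox(x) = [0.0, 0.0]
||prox(x)||_1 = 0.0 + 0.0 = 0.0


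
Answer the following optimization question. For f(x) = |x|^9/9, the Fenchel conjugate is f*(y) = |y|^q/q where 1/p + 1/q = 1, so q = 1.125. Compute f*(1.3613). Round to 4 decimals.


The conjugate exponent q satisfies 1/p + 1/q = 1.
p = 9, so q = 9/(9 - 1) = 1.125
|y|^q = 1.3613^1.125 = 1.4148
f*(1.3613) = 1.4148 / 1.125 = 1.2576


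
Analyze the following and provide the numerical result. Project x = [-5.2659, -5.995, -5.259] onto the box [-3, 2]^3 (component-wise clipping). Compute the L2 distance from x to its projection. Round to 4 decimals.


Project each component onto [-3, 2].
clip(-5.2659) = -3.0, clip(-5.995) = -3.0, clip(-5.259) = -3.0
Projection = [-3.0, -3.0, -3.0]
Squared diffs: [5.1343, 8.97, 5.1031]
Distance = sqrt(19.2074) = 4.3826


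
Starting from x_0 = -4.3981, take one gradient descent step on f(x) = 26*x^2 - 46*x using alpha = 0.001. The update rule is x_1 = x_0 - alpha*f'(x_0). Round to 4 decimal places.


We compute the gradient at x_0 and apply the update.
f'(x) = 52*x - 46
f'(-4.3981) = 52*-4.3981 - 46 = -274.7012
x_1 = -4.3981 - 0.001*-274.7012 = -4.1234


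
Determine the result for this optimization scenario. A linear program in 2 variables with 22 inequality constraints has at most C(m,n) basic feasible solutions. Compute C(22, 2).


Each vertex corresponds to some choice of n active constraints out of m, so the number of vertices is at most C(m, n) = m! / (n!(m-n)!).
m = 22, n = 2
Numerator: 22 * 21
Denominator: 2! = 2
C(22, 2) = 231


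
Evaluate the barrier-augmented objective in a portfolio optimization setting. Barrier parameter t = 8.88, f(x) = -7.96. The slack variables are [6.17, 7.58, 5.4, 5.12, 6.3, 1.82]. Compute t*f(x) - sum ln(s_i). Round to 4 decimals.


Step 1: Compute log-barrier.
ln values: [1.8197, 2.0255, 1.6864, 1.6332, 1.8405, 0.5988]
phi = -(1.8197 + 2.0255 + 1.6864 + 1.6332 + 1.8405 + 0.5988) = -9.6042
Step 2: Compute augmented objective.
t*f(x) = 8.88*-7.96 = -70.6848
Total = -70.6848 - 9.6042 = -80.289


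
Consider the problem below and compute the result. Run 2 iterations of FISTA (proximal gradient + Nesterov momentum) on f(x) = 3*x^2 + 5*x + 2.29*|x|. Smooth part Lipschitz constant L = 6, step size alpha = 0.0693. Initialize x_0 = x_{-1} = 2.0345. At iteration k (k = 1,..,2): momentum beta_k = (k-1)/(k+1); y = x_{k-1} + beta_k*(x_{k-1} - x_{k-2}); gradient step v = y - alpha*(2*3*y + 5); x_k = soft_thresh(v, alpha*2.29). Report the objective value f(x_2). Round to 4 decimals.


FISTA on f(x) = 3*x^2 + 5*x + 2.29*|x|
L = 6, alpha = 0.0693
Iteration 1: beta = 0.0, y = 2.0345 + 0.0*(2.0345 - 2.0345) = 2.0345
  grad(y) = 17.207, v = y - alpha*grad = 0.8421
  prox(v) = soft_thresh(0.8421, 0.1587) = 0.6834
Iteration 2: beta = 0.3333, y = 0.6834 + 0.3333*(0.6834 - 2.0345) = 0.233
  grad(y) = 6.3979, v = y - alpha*grad = -0.2104
  prox(v) = soft_thresh(-0.2104, 0.1587) = -0.0517
f(x_2) = 3*(-0.0517)^2 + 5*(-0.0517) + 2.29*|-0.0517| = -0.1321


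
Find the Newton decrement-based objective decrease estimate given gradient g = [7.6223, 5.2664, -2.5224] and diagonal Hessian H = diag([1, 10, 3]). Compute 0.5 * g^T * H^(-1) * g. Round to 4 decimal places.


Step 1: H is diagonal, so H^(-1) * g = [7.6223, 0.5266, -0.8408].
Step 2: g^T H^(-1) g = sum_i g_i^2 / H_ii
  = (7.6223)^2/1 + (5.2664)^2/10 + (-2.5224)^2/3
  = 58.0995 + 2.7735 + 2.1208 = 62.9938
Step 3: Objective decrease = 0.5 * g^T H^(-1) g = 31.4969


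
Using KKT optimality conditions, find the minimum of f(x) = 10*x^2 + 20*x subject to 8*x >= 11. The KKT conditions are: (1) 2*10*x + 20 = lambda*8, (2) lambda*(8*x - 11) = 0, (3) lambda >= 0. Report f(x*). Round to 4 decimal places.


Step 1: Try lambda = 0 (constraint inactive).
x_unc = -20/(2*10) = -1.0
Check: 8*-1.0 = -8.0 < 11 -- violated!
Step 2: Constraint must be active: 8*x = 11
x* = 11/8 = 1.375
lambda = (2*10*1.375 + 20)/8 = 5.9375
Step 3: Compute optimal value.
f(x*) = 10*1.375^2 + 20*1.375 = 46.4063


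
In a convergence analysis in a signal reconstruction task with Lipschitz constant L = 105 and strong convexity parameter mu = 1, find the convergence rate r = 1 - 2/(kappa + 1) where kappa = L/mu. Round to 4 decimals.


Step 1: Compute the condition number.
kappa = L/mu = 105/1 = 105.0
Step 2: Compute the convergence rate.
r = 1 - 2/(kappa + 1) = 1 - 2*mu/(L + mu) = (L - mu)/(L + mu) = 104/106 = 0.9811


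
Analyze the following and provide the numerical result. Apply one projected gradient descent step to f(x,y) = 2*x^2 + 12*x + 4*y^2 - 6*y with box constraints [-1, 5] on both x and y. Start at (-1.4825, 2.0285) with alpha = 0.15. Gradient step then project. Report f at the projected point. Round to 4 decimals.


Step 1: Compute gradient at (-1.4825, 2.0285).
grad_x = 2*2*-1.4825 + 12 = 6.07
grad_y = 2*4*2.0285 - 6 = 10.228
Step 2: Gradient step.
x_raw = -1.4825 - 0.15*6.07 = -2.393
y_raw = 2.0285 - 0.15*10.228 = 0.4943
Step 3: Project onto [-1, 5].
x_proj = clip(-2.393) = -1.0
y_proj = clip(0.4943) = 0.4943
Step 4: Evaluate f.
f(-1.0, 0.4943) = -11.9885


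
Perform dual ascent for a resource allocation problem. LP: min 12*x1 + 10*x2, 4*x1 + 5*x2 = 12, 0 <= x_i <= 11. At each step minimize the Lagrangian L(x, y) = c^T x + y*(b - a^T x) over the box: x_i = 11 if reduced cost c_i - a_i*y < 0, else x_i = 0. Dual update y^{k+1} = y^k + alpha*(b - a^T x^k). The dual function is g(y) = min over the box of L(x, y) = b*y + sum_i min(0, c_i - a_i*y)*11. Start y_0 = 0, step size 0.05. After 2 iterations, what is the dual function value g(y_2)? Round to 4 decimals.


Dual ascent for LP: min 12*x1 + 10*x2, 4*x1 + 5*x2 = 12, 0 <= x_i <= 11
Step 1: y^k = 0.0, reduced costs: (12.0, 10.0)
  x^k = (0.0, 0.0), subgradient = b - a^T x = 12.0
  y^{k+1} = 0.0 + 0.05*12.0 = 0.6
Step 2: y^k = 0.6, reduced costs: (9.6, 7.0)
  x^k = (0.0, 0.0), subgradient = b - a^T x = 12.0
  y^{k+1} = 0.6 + 0.05*12.0 = 1.2
Dual objective at y_2 = 1.2: reduced costs (7.2, 4.0), box minimizer x = (0.0, 0.0)
g(y_2) = b*y + (c1 - a1*y)*x1 + (c2 - a2*y)*x2 = 12*1.2 + 7.2*0.0 + 4.0*0.0 = 14.4 + 0.0 + 0.0 = 14.4


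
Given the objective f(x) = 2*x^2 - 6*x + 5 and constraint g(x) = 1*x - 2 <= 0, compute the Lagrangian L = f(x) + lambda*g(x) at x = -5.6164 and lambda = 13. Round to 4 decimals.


Step 1: Evaluate f(x).
f(-5.6164) = 2*(-5.6164)^2 - 6*(-5.6164) + 5 = 101.7863
Step 2: Evaluate g(x).
g(-5.6164) = 1*-5.6164 - 2 = -7.6164
Step 3: Compute Lagrangian.
L = 101.7863 + 13*-7.6164 = 2.7731


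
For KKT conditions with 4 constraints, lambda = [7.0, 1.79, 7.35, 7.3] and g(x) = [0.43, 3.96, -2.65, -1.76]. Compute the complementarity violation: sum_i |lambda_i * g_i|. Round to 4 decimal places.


KKT complementary slackness check:
lambda_1 * g_1 = 7.0 * 0.43 = 3.01
lambda_2 * g_2 = 1.79 * 3.96 = 7.0884
lambda_3 * g_3 = 7.35 * -2.65 = -19.4775
lambda_4 * g_4 = 7.3 * -1.76 = -12.848
Total violation = 3.01 + 7.0884 + 19.4775 + 12.848 = 42.4239


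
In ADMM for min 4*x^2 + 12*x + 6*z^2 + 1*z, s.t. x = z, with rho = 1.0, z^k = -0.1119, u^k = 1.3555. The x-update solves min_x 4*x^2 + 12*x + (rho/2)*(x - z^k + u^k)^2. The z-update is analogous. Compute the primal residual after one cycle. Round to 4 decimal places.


ADMM iteration with rho = 1.0, z^k = -0.1119, u^k = 1.3555
Step 1: x-update.
Minimize 4*x^2 + 12*x + (1.0/2)*(x + 0.1119 + 1.3555)^2
FOC: (2*4 + 1.0)*x = -12 + 1.0*(-0.1119 - 1.3555)
x^{k+1} = -1.4964
Step 2: z-update.
Minimize 6*z^2 + 1*z + (1.0/2)*(-1.4964 - z + 1.3555)^2
FOC: (2*6 + 1.0)*z = -1 + 1.0*(-1.4964 + 1.3555)
z^{k+1} = -0.0878
Step 3: u-update.
u^{k+1} = 1.3555 - 1.4964 + 0.0878 = -0.0531
Step 4: Primal residual = |-1.4964 + 0.0878| = 1.4086


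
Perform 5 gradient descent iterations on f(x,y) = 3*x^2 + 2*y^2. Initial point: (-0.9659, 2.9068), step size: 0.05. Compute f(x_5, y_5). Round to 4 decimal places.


Gradient descent on f(x,y) = 3*x^2 + 2*y^2.
Starting point: (-0.9659, 2.9068), alpha = 0.05
Step 1: grad_x = 2*3*-0.9659 = -5.7954, grad_y = 2*2*2.9068 = 11.6272
  x_1 = -0.9659 - 0.05*-5.7954 = -0.6761
  y_1 = 2.9068 - 0.05*11.6272 = 2.3254
Step 2: grad_x = 2*3*-0.6761 = -4.0568, grad_y = 2*2*2.3254 = 9.3018
  x_2 = -0.6761 - 0.05*-4.0568 = -0.4733
  y_2 = 2.3254 - 0.05*9.3018 = 1.8604
Step 3: grad_x = 2*3*-0.4733 = -2.8397, grad_y = 2*2*1.8604 = 7.4414
  x_3 = -0.4733 - 0.05*-2.8397 = -0.3313
  y_3 = 1.8604 - 0.05*7.4414 = 1.4883
Step 4: grad_x = 2*3*-0.3313 = -1.9878, grad_y = 2*2*1.4883 = 5.9531
  x_4 = -0.3313 - 0.05*-1.9878 = -0.2319
  y_4 = 1.4883 - 0.05*5.9531 = 1.1906
Step 5: grad_x = 2*3*-0.2319 = -1.3915, grad_y = 2*2*1.1906 = 4.7625
  x_5 = -0.2319 - 0.05*-1.3915 = -0.1623
  y_5 = 1.1906 - 0.05*4.7625 = 0.9525
f(-0.1623, 0.9525) = 3*(-0.1623)^2 + 2*0.9525^2 = 1.8936


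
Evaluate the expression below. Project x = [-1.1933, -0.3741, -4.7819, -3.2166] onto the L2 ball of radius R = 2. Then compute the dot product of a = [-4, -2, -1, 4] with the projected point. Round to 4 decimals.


Step 1: Compute ||x|| (intermediates to 6 decimals).
||x|| = sqrt((-1.1933)^2 + (-0.3741)^2 + (-4.7819)^2 + (-3.2166)^2) = 5.897203
Step 2: Project.
Since ||x|| > R, scale = R/||x|| = 2/5.897203 = 0.339144, proj(x) = scale * x
proj(x) = [-0.404701, -0.126874, -1.621753, -1.090891]
Step 3: Dot product.
a^T * proj(x) = -4*(-0.404701) - 2*(-0.126874) - 1*(-1.621753) + 4*(-1.090891) = -0.8693


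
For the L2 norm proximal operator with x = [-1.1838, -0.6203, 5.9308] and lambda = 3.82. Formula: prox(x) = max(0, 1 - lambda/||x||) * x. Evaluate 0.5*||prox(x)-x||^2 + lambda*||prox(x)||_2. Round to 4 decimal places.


Step 1: Compute ||x||.
||x|| = 6.0795
Step 2: Compute scaling factor.
scale = max(0, 1 - 3.82/6.0795) = 0.3717
Step 3: prox(x) = [-0.44, -0.2305, 2.2042]
||prox(x)|| = 2.2595
Step 4: Proximal objective.
0.5*||prox-x||^2 = 7.2962
lambda*||prox|| = 8.6313
Total = 15.9276


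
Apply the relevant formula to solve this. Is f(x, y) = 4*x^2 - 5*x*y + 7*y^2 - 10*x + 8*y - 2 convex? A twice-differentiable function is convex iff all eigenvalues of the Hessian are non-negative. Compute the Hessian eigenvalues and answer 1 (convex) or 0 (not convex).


The Hessian of f(x,y) = 4*x^2 - 5*x*y + 7*y^2 - 10*x + 8*y - 2 is:
H = [[8, -5], [-5, 14]]
Trace = 8 + 14 = 22
Determinant = 8*14 - (-5)^2 = 87
Discriminant = (22)^2 - 4*87 = 136.0
Eigenvalues: lambda_1 = 5.169, lambda_2 = 16.831
The function is convex.

1


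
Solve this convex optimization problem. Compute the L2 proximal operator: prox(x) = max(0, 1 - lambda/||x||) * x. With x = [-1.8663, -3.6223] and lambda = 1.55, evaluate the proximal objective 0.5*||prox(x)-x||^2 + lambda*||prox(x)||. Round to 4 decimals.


Step 1: Compute ||x||.
||x|| = 4.0748
Step 2: Compute scaling factor.
scale = max(0, 1 - 1.55/4.0748) = 0.6196
Step 3: prox(x) = [-1.1564, -2.2444]
||prox(x)|| = 2.5248
Step 4: Proximal objective.
0.5*||prox-x||^2 = 1.2013
lambda*||prox|| = 3.9134
Total = 5.1147


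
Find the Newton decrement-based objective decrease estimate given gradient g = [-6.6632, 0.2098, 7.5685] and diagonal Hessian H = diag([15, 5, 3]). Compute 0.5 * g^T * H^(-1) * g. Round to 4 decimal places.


Step 1: H is diagonal, so H^(-1) * g = [-0.4442, 0.042, 2.5228].
Step 2: g^T H^(-1) g = sum_i g_i^2 / H_ii
  = (-6.6632)^2/15 + (0.2098)^2/5 + (7.5685)^2/3
  = 2.9599 + 0.0088 + 19.0941 = 22.0627
Step 3: Objective decrease = 0.5 * g^T H^(-1) g = 11.0314


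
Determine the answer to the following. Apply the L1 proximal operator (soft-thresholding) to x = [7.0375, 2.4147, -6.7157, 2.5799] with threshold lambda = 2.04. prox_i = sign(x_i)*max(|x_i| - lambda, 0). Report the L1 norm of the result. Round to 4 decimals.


Soft-thresholding with lambda = 2.04:
prox(7.0375) = sign(7.0375)*max(|7.0375| - 2.04, 0) = 4.9975
prox(2.4147) = sign(2.4147)*max(|2.4147| - 2.04, 0) = 0.3747
prox(-6.7157) = sign(-6.7157)*max(|-6.7157| - 2.04, 0) = -4.6757
prox(2.5799) = sign(2.5799)*max(|2.5799| - 2.04, 0) = 0.5399
prox(x) = [4.9975, 0.3747, -4.6757, 0.5399]
||prox(x)||_1 = 4.9975 + 0.3747 + 4.6757 + 0.5399 = 10.5878


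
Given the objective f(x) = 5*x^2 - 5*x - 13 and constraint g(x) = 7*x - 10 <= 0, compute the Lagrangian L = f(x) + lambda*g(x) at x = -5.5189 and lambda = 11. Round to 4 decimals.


Step 1: Evaluate f(x).
f(-5.5189) = 5*(-5.5189)^2 - 5*(-5.5189) - 13 = 166.8858
Step 2: Evaluate g(x).
g(-5.5189) = 7*-5.5189 - 10 = -48.6323
Step 3: Compute Lagrangian.
L = 166.8858 + 11*-48.6323 = -368.0695


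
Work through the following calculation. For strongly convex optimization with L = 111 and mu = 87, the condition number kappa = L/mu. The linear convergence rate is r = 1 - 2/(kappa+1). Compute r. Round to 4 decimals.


Step 1: Compute the condition number.
kappa = L/mu = 111/87 = 1.2759
Step 2: Compute the convergence rate.
r = 1 - 2/(kappa + 1) = 1 - 2*mu/(L + mu) = (L - mu)/(L + mu) = 24/198 = 0.1212


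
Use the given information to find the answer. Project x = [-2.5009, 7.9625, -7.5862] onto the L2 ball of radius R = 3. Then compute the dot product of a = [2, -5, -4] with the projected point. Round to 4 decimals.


Step 1: Compute ||x|| (intermediates to 6 decimals).
||x|| = sqrt((-2.5009)^2 + 7.9625^2 + (-7.5862)^2) = 11.278579
Step 2: Project.
Since ||x|| > R, scale = R/||x|| = 3/11.278579 = 0.265991, proj(x) = scale * x
proj(x) = [-0.665217, 2.117953, -2.017861]
Step 3: Dot product.
a^T * proj(x) = 2*(-0.665217) - 5*2.117953 - 4*(-2.017861) = -3.8488


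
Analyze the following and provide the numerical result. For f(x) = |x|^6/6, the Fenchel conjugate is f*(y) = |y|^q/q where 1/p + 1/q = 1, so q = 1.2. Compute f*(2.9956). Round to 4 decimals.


The conjugate exponent q satisfies 1/p + 1/q = 1.
p = 6, so q = 6/(6 - 1) = 1.2
|y|^q = 2.9956^1.2 = 3.7306
f*(2.9956) = 3.7306 / 1.2 = 3.1088


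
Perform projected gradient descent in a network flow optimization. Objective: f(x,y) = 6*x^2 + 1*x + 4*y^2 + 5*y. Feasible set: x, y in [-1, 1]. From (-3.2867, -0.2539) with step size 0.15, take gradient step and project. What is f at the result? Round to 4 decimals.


Step 1: Compute gradient at (-3.2867, -0.2539).
grad_x = 2*6*-3.2867 + 1 = -38.4404
grad_y = 2*4*-0.2539 + 5 = 2.9688
Step 2: Gradient step.
x_raw = -3.2867 - 0.15*-38.4404 = 2.4794
y_raw = -0.2539 - 0.15*2.9688 = -0.6992
Step 3: Project onto [-1, 1].
x_proj = clip(2.4794) = 1.0
y_proj = clip(-0.6992) = -0.6992
Step 4: Evaluate f.
f(1.0, -0.6992) = 5.4595


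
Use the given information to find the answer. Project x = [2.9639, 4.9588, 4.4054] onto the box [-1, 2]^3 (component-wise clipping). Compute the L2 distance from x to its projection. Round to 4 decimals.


Project each component onto [-1, 2].
clip(2.9639) = 2.0, clip(4.9588) = 2.0, clip(4.4054) = 2.0
Projection = [2.0, 2.0, 2.0]
Squared diffs: [0.9291, 8.7545, 5.7859]
Distance = sqrt(15.4695) = 3.9331


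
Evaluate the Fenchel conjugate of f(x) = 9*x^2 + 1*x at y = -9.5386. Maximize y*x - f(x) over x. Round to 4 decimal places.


f*(y) = sup_x {y*x - a*x^2 - b*x} = sup_x {(y-b)*x - a*x^2}
FOC: (y - b) - 2a*x = 0 => x* = (y - b)/(2a)
x* = (-9.5386 - 1)/(2*9) = -0.5855
f*(-9.5386) = (y-b)^2/(4a) = (-9.5386 - 1)^2/(4*9)
= 111.0621/36 = 3.0851


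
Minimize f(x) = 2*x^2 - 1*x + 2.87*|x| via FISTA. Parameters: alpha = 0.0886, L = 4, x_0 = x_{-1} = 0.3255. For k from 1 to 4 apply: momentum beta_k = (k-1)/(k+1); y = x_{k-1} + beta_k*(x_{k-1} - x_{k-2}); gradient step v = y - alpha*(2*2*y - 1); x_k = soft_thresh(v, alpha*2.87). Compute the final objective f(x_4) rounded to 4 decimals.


FISTA on f(x) = 2*x^2 - 1*x + 2.87*|x|
L = 4, alpha = 0.0886
Iteration 1: beta = 0.0, y = 0.3255 + 0.0*(0.3255 - 0.3255) = 0.3255
  grad(y) = 0.302, v = y - alpha*grad = 0.2987
  prox(v) = soft_thresh(0.2987, 0.2543) = 0.0445
Iteration 2: beta = 0.3333, y = 0.0445 + 0.3333*(0.0445 - 0.3255) = -0.0492
  grad(y) = -1.1969, v = y - alpha*grad = 0.0568
  prox(v) = soft_thresh(0.0568, 0.2543) = 0.0
Iteration 3: beta = 0.5, y = 0.0 + 0.5*(0.0 - 0.0445) = -0.0222
  grad(y) = -1.0889, v = y - alpha*grad = 0.0742
  prox(v) = soft_thresh(0.0742, 0.2543) = 0.0
Iteration 4: beta = 0.6, y = 0.0 + 0.6*(0.0 - 0.0) = 0.0
  grad(y) = -1.0, v = y - alpha*grad = 0.0886
  prox(v) = soft_thresh(0.0886, 0.2543) = 0.0
f(x_4) = 2*0.0^2 - 1*0.0 + 2.87*|0.0| = 0.0


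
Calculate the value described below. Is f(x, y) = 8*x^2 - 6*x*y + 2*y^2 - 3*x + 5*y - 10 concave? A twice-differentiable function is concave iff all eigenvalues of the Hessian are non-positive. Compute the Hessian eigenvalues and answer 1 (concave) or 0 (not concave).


The Hessian of f(x,y) = 8*x^2 - 6*x*y + 2*y^2 - 3*x + 5*y - 10 is:
H = [[16, -6], [-6, 4]]
Trace = 16 + 4 = 20
Determinant = 16*4 - (-6)^2 = 28
Discriminant = (20)^2 - 4*28 = 288.0
Eigenvalues: lambda_1 = 1.5147, lambda_2 = 18.4853
The function is not concave.

0


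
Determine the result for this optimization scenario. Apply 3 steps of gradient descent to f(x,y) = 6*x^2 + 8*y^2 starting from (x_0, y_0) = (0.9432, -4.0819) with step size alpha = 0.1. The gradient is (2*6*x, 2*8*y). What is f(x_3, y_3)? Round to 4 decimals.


Gradient descent on f(x,y) = 6*x^2 + 8*y^2.
Starting point: (0.9432, -4.0819), alpha = 0.1
Step 1: grad_x = 2*6*0.9432 = 11.3184, grad_y = 2*8*-4.0819 = -65.3104
  x_1 = 0.9432 - 0.1*11.3184 = -0.1886
  y_1 = -4.0819 - 0.1*-65.3104 = 2.4491
Step 2: grad_x = 2*6*-0.1886 = -2.2637, grad_y = 2*8*2.4491 = 39.1862
  x_2 = -0.1886 - 0.1*-2.2637 = 0.0377
  y_2 = 2.4491 - 0.1*39.1862 = -1.4695
Step 3: grad_x = 2*6*0.0377 = 0.4527, grad_y = 2*8*-1.4695 = -23.5117
  x_3 = 0.0377 - 0.1*0.4527 = -0.0075
  y_3 = -1.4695 - 0.1*-23.5117 = 0.8817
f(-0.0075, 0.8817) = 6*(-0.0075)^2 + 8*0.8817^2 = 6.2194


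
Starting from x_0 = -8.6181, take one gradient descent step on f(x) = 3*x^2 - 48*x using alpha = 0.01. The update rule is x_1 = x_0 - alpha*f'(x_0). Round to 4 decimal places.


We compute the gradient at x_0 and apply the update.
f'(x) = 6*x - 48
f'(-8.6181) = 6*-8.6181 - 48 = -99.7086
x_1 = -8.6181 - 0.01*-99.7086 = -7.621


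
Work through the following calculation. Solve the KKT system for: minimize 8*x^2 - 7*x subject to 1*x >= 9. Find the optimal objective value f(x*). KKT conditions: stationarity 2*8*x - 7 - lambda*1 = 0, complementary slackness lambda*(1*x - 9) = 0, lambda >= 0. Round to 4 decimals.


Step 1: Try lambda = 0 (constraint inactive).
x_unc = 7/(2*8) = 0.4375
Check: 1*0.4375 = 0.4375 < 9 -- violated!
Step 2: Constraint must be active: 1*x = 9
x* = 9/1 = 9.0
lambda = (2*8*9.0 - 7)/1 = 137.0
Step 3: Compute optimal value.
f(x*) = 8*9.0^2 - 7*9.0 = 585.0


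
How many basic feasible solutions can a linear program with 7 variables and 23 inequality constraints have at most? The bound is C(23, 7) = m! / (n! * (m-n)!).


Each vertex corresponds to some choice of n active constraints out of m, so the number of vertices is at most C(m, n) = m! / (n!(m-n)!).
m = 23, n = 7
Numerator: 23 * 22 * 21 * 20 * 19 * 18 * 17
Denominator: 7! = 5040
C(23, 7) = 245157


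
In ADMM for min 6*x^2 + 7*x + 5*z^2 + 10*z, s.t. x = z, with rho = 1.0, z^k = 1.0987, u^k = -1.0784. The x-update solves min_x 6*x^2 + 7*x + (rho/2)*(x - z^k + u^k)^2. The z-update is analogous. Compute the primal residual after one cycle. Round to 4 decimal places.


ADMM iteration with rho = 1.0, z^k = 1.0987, u^k = -1.0784
Step 1: x-update.
Minimize 6*x^2 + 7*x + (1.0/2)*(x - 1.0987 - 1.0784)^2
FOC: (2*6 + 1.0)*x = -7 + 1.0*(1.0987 + 1.0784)
x^{k+1} = -0.371
Step 2: z-update.
Minimize 5*z^2 + 10*z + (1.0/2)*(-0.371 - z - 1.0784)^2
FOC: (2*5 + 1.0)*z = -10 + 1.0*(-0.371 - 1.0784)
z^{k+1} = -1.0409
Step 3: u-update.
u^{k+1} = -1.0784 - 0.371 + 1.0409 = -0.4085
Step 4: Primal residual = |-0.371 + 1.0409| = 0.6699


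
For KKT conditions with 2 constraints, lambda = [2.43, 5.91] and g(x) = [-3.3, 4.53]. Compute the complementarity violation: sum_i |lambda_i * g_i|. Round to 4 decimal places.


KKT complementary slackness check:
lambda_1 * g_1 = 2.43 * -3.3 = -8.019
lambda_2 * g_2 = 5.91 * 4.53 = 26.7723
Total violation = 8.019 + 26.7723 = 34.7913


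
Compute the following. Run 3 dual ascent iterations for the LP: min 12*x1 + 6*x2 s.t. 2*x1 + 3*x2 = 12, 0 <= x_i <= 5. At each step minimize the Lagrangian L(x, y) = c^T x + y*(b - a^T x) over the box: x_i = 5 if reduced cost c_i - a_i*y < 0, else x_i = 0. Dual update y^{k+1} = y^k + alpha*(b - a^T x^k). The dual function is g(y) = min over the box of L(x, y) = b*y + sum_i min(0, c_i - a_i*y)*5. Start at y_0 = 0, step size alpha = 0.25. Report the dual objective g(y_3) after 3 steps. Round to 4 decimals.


Dual ascent for LP: min 12*x1 + 6*x2, 2*x1 + 3*x2 = 12, 0 <= x_i <= 5
Step 1: y^k = 0.0, reduced costs: (12.0, 6.0)
  x^k = (0.0, 0.0), subgradient = b - a^T x = 12.0
  y^{k+1} = 0.0 + 0.25*12.0 = 3.0
Step 2: y^k = 3.0, reduced costs: (6.0, -3.0)
  x^k = (0.0, 5.0), subgradient = b - a^T x = -3.0
  y^{k+1} = 3.0 + 0.25*-3.0 = 2.25
Step 3: y^k = 2.25, reduced costs: (7.5, -0.75)
  x^k = (0.0, 5.0), subgradient = b - a^T x = -3.0
  y^{k+1} = 2.25 + 0.25*-3.0 = 1.5
Dual objective at y_3 = 1.5: reduced costs (9.0, 1.5), box minimizer x = (0.0, 0.0)
g(y_3) = b*y + (c1 - a1*y)*x1 + (c2 - a2*y)*x2 = 12*1.5 + 9.0*0.0 + 1.5*0.0 = 18.0 + 0.0 + 0.0 = 18.0


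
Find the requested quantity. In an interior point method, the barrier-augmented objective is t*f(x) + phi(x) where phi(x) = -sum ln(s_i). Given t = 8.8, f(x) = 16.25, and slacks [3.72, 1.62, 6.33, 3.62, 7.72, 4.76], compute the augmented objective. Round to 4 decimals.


Step 1: Compute log-barrier.
ln values: [1.3137, 0.4824, 1.8453, 1.2865, 2.0438, 1.5602]
phi = -(1.3137 + 0.4824 + 1.8453 + 1.2865 + 2.0438 + 1.5602) = -8.532
Step 2: Compute augmented objective.
t*f(x) = 8.8*16.25 = 143.0
Total = 143.0 - 8.532 = 134.468


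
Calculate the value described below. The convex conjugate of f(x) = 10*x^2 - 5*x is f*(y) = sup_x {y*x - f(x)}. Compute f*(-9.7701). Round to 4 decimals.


f*(y) = sup_x {y*x - a*x^2 - b*x} = sup_x {(y-b)*x - a*x^2}
FOC: (y - b) - 2a*x = 0 => x* = (y - b)/(2a)
x* = (-9.7701 + 5)/(2*10) = -0.2385
f*(-9.7701) = (y-b)^2/(4a) = (-9.7701 + 5)^2/(4*10)
= 22.7539/40 = 0.5688


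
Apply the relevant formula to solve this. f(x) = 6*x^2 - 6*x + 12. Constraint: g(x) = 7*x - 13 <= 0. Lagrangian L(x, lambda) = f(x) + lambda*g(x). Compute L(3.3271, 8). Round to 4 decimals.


Step 1: Evaluate f(x).
f(3.3271) = 6*3.3271^2 - 6*3.3271 + 12 = 58.455
Step 2: Evaluate g(x).
g(3.3271) = 7*3.3271 - 13 = 10.2897
Step 3: Compute Lagrangian.
L = 58.455 + 8*10.2897 = 140.7726


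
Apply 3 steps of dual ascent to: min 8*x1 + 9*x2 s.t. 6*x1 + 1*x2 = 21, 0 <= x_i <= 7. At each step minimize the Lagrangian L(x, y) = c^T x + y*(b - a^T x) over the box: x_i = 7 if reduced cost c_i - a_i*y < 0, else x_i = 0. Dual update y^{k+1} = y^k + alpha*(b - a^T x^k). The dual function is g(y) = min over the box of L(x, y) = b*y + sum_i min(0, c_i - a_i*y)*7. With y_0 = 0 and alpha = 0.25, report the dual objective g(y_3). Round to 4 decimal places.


Dual ascent for LP: min 8*x1 + 9*x2, 6*x1 + 1*x2 = 21, 0 <= x_i <= 7
Step 1: y^k = 0.0, reduced costs: (8.0, 9.0)
  x^k = (0.0, 0.0), subgradient = b - a^T x = 21.0
  y^{k+1} = 0.0 + 0.25*21.0 = 5.25
Step 2: y^k = 5.25, reduced costs: (-23.5, 3.75)
  x^k = (7.0, 0.0), subgradient = b - a^T x = -21.0
  y^{k+1} = 5.25 + 0.25*-21.0 = 0.0
Step 3: y^k = 0.0, reduced costs: (8.0, 9.0)
  x^k = (0.0, 0.0), subgradient = b - a^T x = 21.0
  y^{k+1} = 0.0 + 0.25*21.0 = 5.25
Dual objective at y_3 = 5.25: reduced costs (-23.5, 3.75), box minimizer x = (7.0, 0.0)
g(y_3) = b*y + (c1 - a1*y)*x1 + (c2 - a2*y)*x2 = 21*5.25 + (-23.5)*7.0 + 3.75*0.0 = 110.25 - 164.5 + 0.0 = -54.25


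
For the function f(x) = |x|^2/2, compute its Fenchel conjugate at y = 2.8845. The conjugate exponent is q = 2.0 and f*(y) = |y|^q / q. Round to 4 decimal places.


The conjugate exponent q satisfies 1/p + 1/q = 1.
p = 2, so q = 2/(2 - 1) = 2.0
|y|^q = 2.8845^2.0 = 8.3203
f*(2.8845) = 8.3203 / 2.0 = 4.1602


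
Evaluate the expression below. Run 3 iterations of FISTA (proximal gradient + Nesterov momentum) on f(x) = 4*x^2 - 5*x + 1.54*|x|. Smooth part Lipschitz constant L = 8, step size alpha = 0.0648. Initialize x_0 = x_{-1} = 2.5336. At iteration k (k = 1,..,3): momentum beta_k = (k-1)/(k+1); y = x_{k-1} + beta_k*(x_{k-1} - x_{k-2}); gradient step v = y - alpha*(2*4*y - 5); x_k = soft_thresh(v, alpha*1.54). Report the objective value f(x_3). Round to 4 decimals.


FISTA on f(x) = 4*x^2 - 5*x + 1.54*|x|
L = 8, alpha = 0.0648
Iteration 1: beta = 0.0, y = 2.5336 + 0.0*(2.5336 - 2.5336) = 2.5336
  grad(y) = 15.2688, v = y - alpha*grad = 1.5442
  prox(v) = soft_thresh(1.5442, 0.0998) = 1.4444
Iteration 2: beta = 0.3333, y = 1.4444 + 0.3333*(1.4444 - 2.5336) = 1.0813
  grad(y) = 3.6506, v = y - alpha*grad = 0.8448
  prox(v) = soft_thresh(0.8448, 0.0998) = 0.745
Iteration 3: beta = 0.5, y = 0.745 + 0.5*(0.745 - 1.4444) = 0.3953
  grad(y) = -1.8379, v = y - alpha*grad = 0.5144
  prox(v) = soft_thresh(0.5144, 0.0998) = 0.4146
f(x_3) = 4*0.4146^2 - 5*0.4146 + 1.54*|0.4146| = -0.7469


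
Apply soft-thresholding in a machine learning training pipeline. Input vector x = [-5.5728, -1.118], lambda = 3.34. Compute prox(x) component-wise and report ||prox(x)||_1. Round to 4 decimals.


Soft-thresholding with lambda = 3.34:
prox(-5.5728) = sign(-5.5728)*max(|-5.5728| - 3.34, 0) = -2.2328
prox(-1.118) = sign(-1.118)*max(|-1.118| - 3.34, 0) = 0.0
prox(x) = [-2.2328, 0.0]
||prox(x)||_1 = 2.2328 + 0.0 = 2.2328


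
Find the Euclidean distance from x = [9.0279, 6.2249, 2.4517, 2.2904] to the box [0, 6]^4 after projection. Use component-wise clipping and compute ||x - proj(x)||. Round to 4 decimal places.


Project each component onto [0, 6].
clip(9.0279) = 6.0, clip(6.2249) = 6.0, clip(2.4517) = 2.4517, clip(2.2904) = 2.2904
Projection = [6.0, 6.0, 2.4517, 2.2904]
Squared diffs: [9.1682, 0.0506, 0.0, 0.0]
Distance = sqrt(9.2188) = 3.0362


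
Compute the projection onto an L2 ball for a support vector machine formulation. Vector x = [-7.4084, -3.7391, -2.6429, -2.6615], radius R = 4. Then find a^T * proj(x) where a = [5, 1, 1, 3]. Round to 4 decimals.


Step 1: Compute ||x|| (intermediates to 6 decimals).
||x|| = sqrt((-7.4084)^2 + (-3.7391)^2 + (-2.6429)^2 + (-2.6615)^2) = 9.106798
Step 2: Project.
Since ||x|| > R, scale = R/||x|| = 4/9.106798 = 0.439232, proj(x) = scale * x
proj(x) = [-3.254006, -1.642332, -1.160846, -1.169016]
Step 3: Dot product.
a^T * proj(x) = 5*(-3.254006) + 1*(-1.642332) + 1*(-1.160846) + 3*(-1.169016) = -22.5803


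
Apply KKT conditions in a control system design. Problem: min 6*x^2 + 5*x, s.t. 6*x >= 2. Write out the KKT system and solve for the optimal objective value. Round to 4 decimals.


Step 1: Try lambda = 0 (constraint inactive).
x_unc = -5/(2*6) = -0.4167
Check: 6*-0.4167 = -2.5002 < 2 -- violated!
Step 2: Constraint must be active: 6*x = 2
x* = 2/6 = 1/3 = 0.3333 (rounded; the exact value 1/3 is used below)
lambda = (2*6*(1/3) + 5)/6 = 1.5
Step 3: Compute optimal value.
f(x*) = 6*(1/3)^2 + 5*(1/3) = 2.3333


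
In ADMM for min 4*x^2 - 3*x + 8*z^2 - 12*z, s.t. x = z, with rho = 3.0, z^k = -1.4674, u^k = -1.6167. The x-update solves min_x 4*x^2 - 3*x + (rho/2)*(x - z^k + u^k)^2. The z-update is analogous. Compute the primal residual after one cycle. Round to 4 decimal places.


ADMM iteration with rho = 3.0, z^k = -1.4674, u^k = -1.6167
Step 1: x-update.
Minimize 4*x^2 - 3*x + (3.0/2)*(x + 1.4674 - 1.6167)^2
FOC: (2*4 + 3.0)*x = 3 + 3.0*(-1.4674 + 1.6167)
x^{k+1} = 0.3134
Step 2: z-update.
Minimize 8*z^2 - 12*z + (3.0/2)*(0.3134 - z - 1.6167)^2
FOC: (2*8 + 3.0)*z = 12 + 3.0*(0.3134 - 1.6167)
z^{k+1} = 0.4258
Step 3: u-update.
u^{k+1} = -1.6167 + 0.3134 - 0.4258 = -1.7291
Step 4: Primal residual = |0.3134 - 0.4258| = 0.1124


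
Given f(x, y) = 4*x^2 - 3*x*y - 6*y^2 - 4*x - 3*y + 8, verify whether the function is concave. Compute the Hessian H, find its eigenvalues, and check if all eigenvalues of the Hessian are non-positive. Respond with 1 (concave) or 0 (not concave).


The Hessian of f(x,y) = 4*x^2 - 3*x*y - 6*y^2 - 4*x - 3*y + 8 is:
H = [[8, -3], [-3, -12]]
Trace = 8 - 12 = -4
Determinant = 8*-12 - (-3)^2 = -105
Discriminant = (-4)^2 - 4*-105 = 436.0
Eigenvalues: lambda_1 = -12.4403, lambda_2 = 8.4403
The function is not concave.

0


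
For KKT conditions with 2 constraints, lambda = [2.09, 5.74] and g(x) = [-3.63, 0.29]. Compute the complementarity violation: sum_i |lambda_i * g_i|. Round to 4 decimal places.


KKT complementary slackness check:
lambda_1 * g_1 = 2.09 * -3.63 = -7.5867
lambda_2 * g_2 = 5.74 * 0.29 = 1.6646
Total violation = 7.5867 + 1.6646 = 9.2513


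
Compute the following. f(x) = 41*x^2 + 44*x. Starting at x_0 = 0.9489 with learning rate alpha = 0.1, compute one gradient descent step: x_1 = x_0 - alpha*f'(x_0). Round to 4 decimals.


We compute the gradient at x_0 and apply the update.
f'(x) = 82*x + 44
f'(0.9489) = 82*0.9489 + 44 = 121.8098
x_1 = 0.9489 - 0.1*121.8098 = -11.2321


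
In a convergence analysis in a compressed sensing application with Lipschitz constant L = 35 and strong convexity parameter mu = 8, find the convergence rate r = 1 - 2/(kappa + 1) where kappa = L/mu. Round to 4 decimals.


Step 1: Compute the condition number.
kappa = L/mu = 35/8 = 4.375
Step 2: Compute the convergence rate.
r = 1 - 2/(kappa + 1) = 1 - 2*mu/(L + mu) = (L - mu)/(L + mu) = 27/43 = 0.6279


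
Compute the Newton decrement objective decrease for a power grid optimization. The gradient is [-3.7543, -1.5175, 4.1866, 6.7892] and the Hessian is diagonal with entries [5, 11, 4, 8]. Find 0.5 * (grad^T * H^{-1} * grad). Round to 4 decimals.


Step 1: H is diagonal, so H^(-1) * g = [-0.7509, -0.138, 1.0467, 0.8487].
Step 2: g^T H^(-1) g = sum_i g_i^2 / H_ii
  = (-3.7543)^2/5 + (-1.5175)^2/11 + (4.1866)^2/4 + (6.7892)^2/8
  = 2.819 + 0.2093 + 4.3819 + 5.7617 = 13.1719
Step 3: Objective decrease = 0.5 * g^T H^(-1) g = 6.5859


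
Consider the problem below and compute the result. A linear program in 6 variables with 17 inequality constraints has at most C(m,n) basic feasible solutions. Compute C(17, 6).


Each vertex corresponds to some choice of n active constraints out of m, so the number of vertices is at most C(m, n) = m! / (n!(m-n)!).
m = 17, n = 6
Numerator: 17 * 16 * 15 * 14 * 13 * 12
Denominator: 6! = 720
C(17, 6) = 12376


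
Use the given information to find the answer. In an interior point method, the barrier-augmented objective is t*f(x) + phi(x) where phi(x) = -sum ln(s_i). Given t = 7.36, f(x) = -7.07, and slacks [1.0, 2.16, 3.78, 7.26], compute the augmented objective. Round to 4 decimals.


Step 1: Compute log-barrier.
ln values: [0.0, 0.7701, 1.3297, 1.9824]
phi = -(0.0 + 0.7701 + 1.3297 + 1.9824) = -4.0822
Step 2: Compute augmented objective.
t*f(x) = 7.36*-7.07 = -52.0352
Total = -52.0352 - 4.0822 = -56.1174


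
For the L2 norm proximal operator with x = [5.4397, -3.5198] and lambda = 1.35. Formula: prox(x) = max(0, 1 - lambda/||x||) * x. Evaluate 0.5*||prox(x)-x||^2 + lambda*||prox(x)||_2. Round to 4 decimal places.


Step 1: Compute ||x||.
||x|| = 6.4791
Step 2: Compute scaling factor.
scale = max(0, 1 - 1.35/6.4791) = 0.7916
Step 3: prox(x) = [4.3063, -2.7864]
||prox(x)|| = 5.1291
Step 4: Proximal objective.
0.5*||prox-x||^2 = 0.9113
lambda*||prox|| = 6.9243
Total = 7.8356


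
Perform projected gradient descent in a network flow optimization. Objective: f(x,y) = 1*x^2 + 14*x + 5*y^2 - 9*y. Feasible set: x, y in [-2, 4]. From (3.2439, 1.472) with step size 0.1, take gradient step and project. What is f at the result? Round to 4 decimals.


Step 1: Compute gradient at (3.2439, 1.472).
grad_x = 2*1*3.2439 + 14 = 20.4878
grad_y = 2*5*1.472 - 9 = 5.72
Step 2: Gradient step.
x_raw = 3.2439 - 0.1*20.4878 = 1.1951
y_raw = 1.472 - 0.1*5.72 = 0.9
Step 3: Project onto [-2, 4].
x_proj = clip(1.1951) = 1.1951
y_proj = clip(0.9) = 0.9
Step 4: Evaluate f.
f(1.1951, 0.9) = 14.11


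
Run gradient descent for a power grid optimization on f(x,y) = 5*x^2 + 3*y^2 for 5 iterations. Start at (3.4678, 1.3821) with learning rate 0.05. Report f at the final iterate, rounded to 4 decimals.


Gradient descent on f(x,y) = 5*x^2 + 3*y^2.
Starting point: (3.4678, 1.3821), alpha = 0.05
Step 1: grad_x = 2*5*3.4678 = 34.678, grad_y = 2*3*1.3821 = 8.2926
  x_1 = 3.4678 - 0.05*34.678 = 1.7339
  y_1 = 1.3821 - 0.05*8.2926 = 0.9675
Step 2: grad_x = 2*5*1.7339 = 17.339, grad_y = 2*3*0.9675 = 5.8048
  x_2 = 1.7339 - 0.05*17.339 = 0.867
  y_2 = 0.9675 - 0.05*5.8048 = 0.6772
Step 3: grad_x = 2*5*0.867 = 8.6695, grad_y = 2*3*0.6772 = 4.0634
  x_3 = 0.867 - 0.05*8.6695 = 0.4335
  y_3 = 0.6772 - 0.05*4.0634 = 0.4741
Step 4: grad_x = 2*5*0.4335 = 4.3348, grad_y = 2*3*0.4741 = 2.8444
  x_4 = 0.4335 - 0.05*4.3348 = 0.2167
  y_4 = 0.4741 - 0.05*2.8444 = 0.3318
Step 5: grad_x = 2*5*0.2167 = 2.1674, grad_y = 2*3*0.3318 = 1.9911
  x_5 = 0.2167 - 0.05*2.1674 = 0.1084
  y_5 = 0.3318 - 0.05*1.9911 = 0.2323
f(0.1084, 0.2323) = 5*0.1084^2 + 3*0.2323^2 = 0.2206


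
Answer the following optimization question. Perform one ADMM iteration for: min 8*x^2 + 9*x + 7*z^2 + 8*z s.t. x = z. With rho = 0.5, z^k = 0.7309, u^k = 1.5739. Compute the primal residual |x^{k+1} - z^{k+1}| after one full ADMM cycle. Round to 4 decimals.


ADMM iteration with rho = 0.5, z^k = 0.7309, u^k = 1.5739
Step 1: x-update.
Minimize 8*x^2 + 9*x + (0.5/2)*(x - 0.7309 + 1.5739)^2
FOC: (2*8 + 0.5)*x = -9 + 0.5*(0.7309 - 1.5739)
x^{k+1} = -0.571
Step 2: z-update.
Minimize 7*z^2 + 8*z + (0.5/2)*(-0.571 - z + 1.5739)^2
FOC: (2*7 + 0.5)*z = -8 + 0.5*(-0.571 + 1.5739)
z^{k+1} = -0.5171
Step 3: u-update.
u^{k+1} = 1.5739 - 0.571 + 0.5171 = 1.52
Step 4: Primal residual = |-0.571 + 0.5171| = 0.0539


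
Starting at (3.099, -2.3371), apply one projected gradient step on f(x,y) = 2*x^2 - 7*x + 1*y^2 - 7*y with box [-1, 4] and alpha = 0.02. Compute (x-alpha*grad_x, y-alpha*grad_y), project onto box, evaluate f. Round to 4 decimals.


Step 1: Compute gradient at (3.099, -2.3371).
grad_x = 2*2*3.099 - 7 = 5.396
grad_y = 2*1*-2.3371 - 7 = -11.6742
Step 2: Gradient step.
x_raw = 3.099 - 0.02*5.396 = 2.9911
y_raw = -2.3371 - 0.02*-11.6742 = -2.1036
Step 3: Project onto [-1, 4].
x_proj = clip(2.9911) = 2.9911
y_proj = clip(-2.1036) = -1.0
Step 4: Evaluate f.
f(2.9911, -1.0) = 4.9556


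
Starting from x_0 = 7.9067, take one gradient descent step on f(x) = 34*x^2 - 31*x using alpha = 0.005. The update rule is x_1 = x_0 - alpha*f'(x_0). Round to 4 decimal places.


We compute the gradient at x_0 and apply the update.
f'(x) = 68*x - 31
f'(7.9067) = 68*7.9067 - 31 = 506.6556
x_1 = 7.9067 - 0.005*506.6556 = 5.3734


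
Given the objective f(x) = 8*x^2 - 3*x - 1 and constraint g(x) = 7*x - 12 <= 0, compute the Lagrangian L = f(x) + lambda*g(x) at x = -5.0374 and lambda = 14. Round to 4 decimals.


Step 1: Evaluate f(x).
f(-5.0374) = 8*(-5.0374)^2 - 3*(-5.0374) - 1 = 217.1154
Step 2: Evaluate g(x).
g(-5.0374) = 7*-5.0374 - 12 = -47.2618
Step 3: Compute Lagrangian.
L = 217.1154 + 14*-47.2618 = -444.5498


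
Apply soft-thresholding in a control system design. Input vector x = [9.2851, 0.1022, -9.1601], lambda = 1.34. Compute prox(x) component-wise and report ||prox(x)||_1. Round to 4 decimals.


Soft-thresholding with lambda = 1.34:
prox(9.2851) = sign(9.2851)*max(|9.2851| - 1.34, 0) = 7.9451
prox(0.1022) = sign(0.1022)*max(|0.1022| - 1.34, 0) = 0.0
prox(-9.1601) = sign(-9.1601)*max(|-9.1601| - 1.34, 0) = -7.8201
prox(x) = [7.9451, 0.0, -7.8201]
||prox(x)||_1 = 7.9451 + 0.0 + 7.8201 = 15.7652


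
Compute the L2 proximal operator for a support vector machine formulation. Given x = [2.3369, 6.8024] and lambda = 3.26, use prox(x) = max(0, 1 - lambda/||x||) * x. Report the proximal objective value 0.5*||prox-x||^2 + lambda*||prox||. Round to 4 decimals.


Step 1: Compute ||x||.
||x|| = 7.1926
Step 2: Compute scaling factor.
scale = max(0, 1 - 3.26/7.1926) = 0.5468
Step 3: prox(x) = [1.2777, 3.7193]
||prox(x)|| = 3.9326
Step 4: Proximal objective.
0.5*||prox-x||^2 = 5.3138
lambda*||prox|| = 12.8203
Total = 18.1341


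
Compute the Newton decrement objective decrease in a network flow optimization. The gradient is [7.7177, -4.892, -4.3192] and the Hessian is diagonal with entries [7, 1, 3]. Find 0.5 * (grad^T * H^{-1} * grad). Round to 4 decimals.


Step 1: H is diagonal, so H^(-1) * g = [1.1025, -4.892, -1.4397].
Step 2: g^T H^(-1) g = sum_i g_i^2 / H_ii
  = (7.7177)^2/7 + (-4.892)^2/1 + (-4.3192)^2/3
  = 8.509 + 23.9317 + 6.2185 = 38.6591
Step 3: Objective decrease = 0.5 * g^T H^(-1) g = 19.3296
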